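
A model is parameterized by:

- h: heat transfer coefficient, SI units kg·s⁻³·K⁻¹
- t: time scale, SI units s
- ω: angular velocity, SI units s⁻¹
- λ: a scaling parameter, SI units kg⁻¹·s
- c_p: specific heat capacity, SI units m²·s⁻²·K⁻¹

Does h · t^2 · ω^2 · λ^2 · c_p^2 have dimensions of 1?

no

Sum the exponent of each base dimension across the product:
  M: [h]_M + 2·[t]_M + 2·[ω]_M + 2·[λ]_M + 2·[c_p]_M = (1) + 2·(0) + 2·(0) + 2·(-1) + 2·(0) = -1
  L: [h]_L + 2·[t]_L + 2·[ω]_L + 2·[λ]_L + 2·[c_p]_L = (0) + 2·(0) + 2·(0) + 2·(0) + 2·(2) = 4
  T: [h]_T + 2·[t]_T + 2·[ω]_T + 2·[λ]_T + 2·[c_p]_T = (-3) + 2·(1) + 2·(-1) + 2·(1) + 2·(-2) = -5
  Θ: [h]_Θ + 2·[t]_Θ + 2·[ω]_Θ + 2·[λ]_Θ + 2·[c_p]_Θ = (-1) + 2·(0) + 2·(0) + 2·(0) + 2·(-1) = -3
Net dimensions [M⁻¹ L⁴ T⁻⁵ Θ⁻³] ≠ [1] — not dimensionless.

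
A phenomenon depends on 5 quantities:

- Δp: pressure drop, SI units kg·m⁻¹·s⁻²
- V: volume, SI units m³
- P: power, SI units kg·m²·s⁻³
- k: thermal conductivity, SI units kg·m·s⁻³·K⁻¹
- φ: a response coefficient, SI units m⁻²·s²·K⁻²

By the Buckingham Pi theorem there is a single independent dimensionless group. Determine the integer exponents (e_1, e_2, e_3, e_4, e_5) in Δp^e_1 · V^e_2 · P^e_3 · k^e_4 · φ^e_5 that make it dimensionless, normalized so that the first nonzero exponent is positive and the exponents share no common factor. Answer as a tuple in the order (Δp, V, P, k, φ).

M: e_1·(1) + e_2·(0) + e_3·(1) + e_4·(1) + e_5·(0) = 0
L: e_1·(-1) + e_2·(3) + e_3·(2) + e_4·(1) + e_5·(-2) = 0
T: e_1·(-2) + e_2·(0) + e_3·(-3) + e_4·(-3) + e_5·(2) = 0
Θ: e_1·(0) + e_2·(0) + e_3·(0) + e_4·(-1) + e_5·(-2) = 0
Solving this homogeneous linear system for the smallest-integer solution (first nonzero entry positive) gives (2, 2, -4, 2, -1).

(2, 2, -4, 2, -1)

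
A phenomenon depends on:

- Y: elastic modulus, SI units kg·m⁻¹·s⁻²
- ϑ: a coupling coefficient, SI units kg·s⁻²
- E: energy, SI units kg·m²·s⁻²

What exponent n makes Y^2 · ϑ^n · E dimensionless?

-3

Balance the M exponent: (1)·n from ϑ, plus 2·(1) + (1) = 3 from the rest, must sum to zero.
n + 3 = 0, so n = -3.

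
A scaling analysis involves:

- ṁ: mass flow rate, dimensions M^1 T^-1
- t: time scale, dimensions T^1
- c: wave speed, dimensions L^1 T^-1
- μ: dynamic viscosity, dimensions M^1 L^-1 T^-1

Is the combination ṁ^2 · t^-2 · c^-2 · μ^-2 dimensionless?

Sum the exponent of each base dimension across the product:
  M: 2·[ṁ]_M − 2·[t]_M − 2·[c]_M − 2·[μ]_M = 2·(1) − 2·(0) − 2·(0) − 2·(1) = 0
  L: 2·[ṁ]_L − 2·[t]_L − 2·[c]_L − 2·[μ]_L = 2·(0) − 2·(0) − 2·(1) − 2·(-1) = 0
  T: 2·[ṁ]_T − 2·[t]_T − 2·[c]_T − 2·[μ]_T = 2·(-1) − 2·(1) − 2·(-1) − 2·(-1) = 0
All base exponents vanish — dimensionless.

yes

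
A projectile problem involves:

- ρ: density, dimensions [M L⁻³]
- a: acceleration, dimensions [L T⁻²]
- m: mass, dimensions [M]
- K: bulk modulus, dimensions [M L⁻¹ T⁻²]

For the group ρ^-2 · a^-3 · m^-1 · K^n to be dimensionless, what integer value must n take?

3

Balance the M exponent: (1)·n from K, plus −2·(1) − 3·(0) − (1) = -3 from the rest, must sum to zero.
n − 3 = 0, so n = 3.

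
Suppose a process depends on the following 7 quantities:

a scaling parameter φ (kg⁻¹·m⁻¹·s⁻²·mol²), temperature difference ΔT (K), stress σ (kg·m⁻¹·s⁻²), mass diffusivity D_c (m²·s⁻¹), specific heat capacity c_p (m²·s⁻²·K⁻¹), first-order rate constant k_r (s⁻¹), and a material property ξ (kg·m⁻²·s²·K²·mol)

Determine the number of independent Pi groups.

There are 7 variables and 5 base dimensions (M, L, T, Θ, N).
The dimension matrix has rank 5.
Independent dimensionless groups: 7 − 5 = 2.

2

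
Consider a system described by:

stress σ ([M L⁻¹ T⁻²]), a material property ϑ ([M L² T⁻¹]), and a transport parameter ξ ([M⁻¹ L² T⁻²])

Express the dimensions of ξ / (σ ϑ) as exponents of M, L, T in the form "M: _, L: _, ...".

M: -3, L: 1, T: 1

Collect each base-dimension exponent across the product:
  M: −(1) − (1) + (-1) = -3
  L: −(-1) − (2) + (2) = 1
  T: −(-2) − (-1) + (-2) = 1
So the dimensions are [M⁻³ L T].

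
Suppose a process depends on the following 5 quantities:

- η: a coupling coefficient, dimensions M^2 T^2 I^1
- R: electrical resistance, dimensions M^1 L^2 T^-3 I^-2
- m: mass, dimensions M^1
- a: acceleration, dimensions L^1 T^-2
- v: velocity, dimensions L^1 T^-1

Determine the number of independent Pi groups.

1

There are 5 variables and 4 base dimensions (M, L, T, I).
The dimension matrix has rank 4.
Independent dimensionless groups: 5 − 4 = 1.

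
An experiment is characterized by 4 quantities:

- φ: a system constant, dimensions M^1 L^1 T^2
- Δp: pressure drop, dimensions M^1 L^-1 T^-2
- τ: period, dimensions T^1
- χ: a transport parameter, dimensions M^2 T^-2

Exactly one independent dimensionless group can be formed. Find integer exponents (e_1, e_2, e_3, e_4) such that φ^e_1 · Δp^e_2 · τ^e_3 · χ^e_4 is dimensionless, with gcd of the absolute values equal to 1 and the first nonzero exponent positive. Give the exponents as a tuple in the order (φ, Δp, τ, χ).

(1, 1, -2, -1)

M: e_1·(1) + e_2·(1) + e_3·(0) + e_4·(2) = 0
L: e_1·(1) + e_2·(-1) + e_3·(0) + e_4·(0) = 0
T: e_1·(2) + e_2·(-2) + e_3·(1) + e_4·(-2) = 0
Solving this homogeneous linear system for the smallest-integer solution (first nonzero entry positive) gives (1, 1, -2, -1).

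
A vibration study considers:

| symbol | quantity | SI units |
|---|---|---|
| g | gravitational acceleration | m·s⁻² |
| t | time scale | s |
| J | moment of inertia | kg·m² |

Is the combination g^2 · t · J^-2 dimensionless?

no

Sum the exponent of each base dimension across the product:
  M: 2·[g]_M + [t]_M − 2·[J]_M = 2·(0) + (0) − 2·(1) = -2
  L: 2·[g]_L + [t]_L − 2·[J]_L = 2·(1) + (0) − 2·(2) = -2
  T: 2·[g]_T + [t]_T − 2·[J]_T = 2·(-2) + (1) − 2·(0) = -3
Net dimensions [M⁻² L⁻² T⁻³] ≠ [1] — not dimensionless.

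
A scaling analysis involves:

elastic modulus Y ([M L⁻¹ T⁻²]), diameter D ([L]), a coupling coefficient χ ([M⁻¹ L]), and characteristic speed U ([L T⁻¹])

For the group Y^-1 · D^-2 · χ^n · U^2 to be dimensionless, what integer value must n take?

Balance the M exponent: (-1)·n from χ, plus −(1) − 2·(0) + 2·(0) = -1 from the rest, must sum to zero.
−n − 1 = 0, so n = -1.

-1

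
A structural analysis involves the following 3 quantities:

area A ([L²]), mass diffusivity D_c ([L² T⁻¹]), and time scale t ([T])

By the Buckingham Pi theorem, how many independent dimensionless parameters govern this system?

1

There are 3 variables and 2 base dimensions (L, T).
The dimension matrix has rank 2.
Independent dimensionless groups: 3 − 2 = 1.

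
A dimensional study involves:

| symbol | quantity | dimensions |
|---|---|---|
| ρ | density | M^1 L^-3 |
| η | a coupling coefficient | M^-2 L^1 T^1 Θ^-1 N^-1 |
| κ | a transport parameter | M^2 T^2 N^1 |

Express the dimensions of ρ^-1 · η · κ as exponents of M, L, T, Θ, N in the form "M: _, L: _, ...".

Collect each base-dimension exponent across the product:
  M: −(1) + (-2) + (2) = -1
  L: −(-3) + (1) + (0) = 4
  T: −(0) + (1) + (2) = 3
  Θ: −(0) + (-1) + (0) = -1
  N: −(0) + (-1) + (1) = 0
So the dimensions are [M⁻¹ L⁴ T³ Θ⁻¹].

M: -1, L: 4, T: 3, Θ: -1, N: 0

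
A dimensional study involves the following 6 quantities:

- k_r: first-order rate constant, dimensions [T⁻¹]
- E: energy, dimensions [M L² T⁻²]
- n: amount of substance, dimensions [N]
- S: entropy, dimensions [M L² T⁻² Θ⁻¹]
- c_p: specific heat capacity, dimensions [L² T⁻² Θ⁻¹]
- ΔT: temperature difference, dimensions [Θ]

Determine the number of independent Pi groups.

1

There are 6 variables and 5 base dimensions (M, L, T, Θ, N).
The dimension matrix has rank 5.
Independent dimensionless groups: 6 − 5 = 1.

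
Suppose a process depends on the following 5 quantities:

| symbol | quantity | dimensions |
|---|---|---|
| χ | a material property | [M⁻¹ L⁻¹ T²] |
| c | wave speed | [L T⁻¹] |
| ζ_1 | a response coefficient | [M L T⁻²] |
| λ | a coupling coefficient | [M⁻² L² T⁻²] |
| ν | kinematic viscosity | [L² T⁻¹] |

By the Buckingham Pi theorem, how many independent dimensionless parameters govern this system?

2

There are 5 variables and 3 base dimensions (M, L, T).
The dimension matrix has rank 3.
Independent dimensionless groups: 5 − 3 = 2.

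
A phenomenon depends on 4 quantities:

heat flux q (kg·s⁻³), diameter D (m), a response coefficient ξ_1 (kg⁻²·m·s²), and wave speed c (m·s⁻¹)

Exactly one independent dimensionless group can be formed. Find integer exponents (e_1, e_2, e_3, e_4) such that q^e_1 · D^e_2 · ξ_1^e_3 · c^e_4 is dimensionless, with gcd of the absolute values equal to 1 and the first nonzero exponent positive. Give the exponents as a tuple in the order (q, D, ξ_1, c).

(2, 3, 1, -4)

M: e_1·(1) + e_2·(0) + e_3·(-2) + e_4·(0) = 0
L: e_1·(0) + e_2·(1) + e_3·(1) + e_4·(1) = 0
T: e_1·(-3) + e_2·(0) + e_3·(2) + e_4·(-1) = 0
Solving this homogeneous linear system for the smallest-integer solution (first nonzero entry positive) gives (2, 3, 1, -4).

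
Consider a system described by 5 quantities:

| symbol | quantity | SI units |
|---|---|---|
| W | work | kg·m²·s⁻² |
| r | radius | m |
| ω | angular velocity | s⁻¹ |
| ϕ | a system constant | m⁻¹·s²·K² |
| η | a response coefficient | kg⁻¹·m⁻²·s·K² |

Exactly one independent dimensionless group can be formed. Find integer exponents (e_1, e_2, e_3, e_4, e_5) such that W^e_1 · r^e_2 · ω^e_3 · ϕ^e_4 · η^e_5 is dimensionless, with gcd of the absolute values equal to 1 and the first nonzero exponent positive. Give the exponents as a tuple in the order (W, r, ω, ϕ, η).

(1, -1, -3, -1, 1)

M: e_1·(1) + e_2·(0) + e_3·(0) + e_4·(0) + e_5·(-1) = 0
L: e_1·(2) + e_2·(1) + e_3·(0) + e_4·(-1) + e_5·(-2) = 0
T: e_1·(-2) + e_2·(0) + e_3·(-1) + e_4·(2) + e_5·(1) = 0
Θ: e_1·(0) + e_2·(0) + e_3·(0) + e_4·(2) + e_5·(2) = 0
Solving this homogeneous linear system for the smallest-integer solution (first nonzero entry positive) gives (1, -1, -3, -1, 1).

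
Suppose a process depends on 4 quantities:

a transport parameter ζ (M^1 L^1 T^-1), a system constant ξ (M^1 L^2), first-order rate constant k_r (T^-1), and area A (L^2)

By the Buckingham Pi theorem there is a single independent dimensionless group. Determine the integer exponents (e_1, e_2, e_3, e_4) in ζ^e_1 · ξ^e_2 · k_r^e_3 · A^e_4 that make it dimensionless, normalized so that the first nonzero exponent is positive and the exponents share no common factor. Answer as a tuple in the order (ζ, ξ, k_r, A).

M: e_1·(1) + e_2·(1) + e_3·(0) + e_4·(0) = 0
L: e_1·(1) + e_2·(2) + e_3·(0) + e_4·(2) = 0
T: e_1·(-1) + e_2·(0) + e_3·(-1) + e_4·(0) = 0
Solving this homogeneous linear system for the smallest-integer solution (first nonzero entry positive) gives (2, -2, -2, 1).

(2, -2, -2, 1)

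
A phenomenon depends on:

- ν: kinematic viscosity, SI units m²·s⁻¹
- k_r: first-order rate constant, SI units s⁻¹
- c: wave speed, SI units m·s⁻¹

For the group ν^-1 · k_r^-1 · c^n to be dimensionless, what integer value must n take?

2

Balance the L exponent: (1)·n from c, plus −(2) − (0) = -2 from the rest, must sum to zero.
n − 2 = 0, so n = 2.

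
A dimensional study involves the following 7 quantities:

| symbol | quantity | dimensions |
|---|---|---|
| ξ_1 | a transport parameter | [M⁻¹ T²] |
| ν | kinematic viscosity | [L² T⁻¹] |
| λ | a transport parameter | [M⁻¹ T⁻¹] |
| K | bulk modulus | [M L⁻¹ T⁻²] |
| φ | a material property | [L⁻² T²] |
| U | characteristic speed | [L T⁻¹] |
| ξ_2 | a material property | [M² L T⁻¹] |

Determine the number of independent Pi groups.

4

There are 7 variables and 3 base dimensions (M, L, T).
The dimension matrix has rank 3.
Independent dimensionless groups: 7 − 3 = 4.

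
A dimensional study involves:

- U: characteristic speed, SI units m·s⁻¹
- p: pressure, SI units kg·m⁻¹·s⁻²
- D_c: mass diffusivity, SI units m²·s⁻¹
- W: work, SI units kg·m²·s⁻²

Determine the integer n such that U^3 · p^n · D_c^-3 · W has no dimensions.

-1

Balance the M exponent: (1)·n from p, plus 3·(0) − 3·(0) + (1) = 1 from the rest, must sum to zero.
n + 1 = 0, so n = -1.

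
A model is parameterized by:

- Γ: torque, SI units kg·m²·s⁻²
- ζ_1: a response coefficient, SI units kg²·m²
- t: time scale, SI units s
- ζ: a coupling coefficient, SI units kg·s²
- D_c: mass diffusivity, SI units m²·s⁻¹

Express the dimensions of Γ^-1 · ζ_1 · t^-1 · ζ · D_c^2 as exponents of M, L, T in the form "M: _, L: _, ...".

Collect each base-dimension exponent across the product:
  M: −(1) + (2) − (0) + (1) + 2·(0) = 2
  L: −(2) + (2) − (0) + (0) + 2·(2) = 4
  T: −(-2) + (0) − (1) + (2) + 2·(-1) = 1
So the dimensions are [M² L⁴ T].

M: 2, L: 4, T: 1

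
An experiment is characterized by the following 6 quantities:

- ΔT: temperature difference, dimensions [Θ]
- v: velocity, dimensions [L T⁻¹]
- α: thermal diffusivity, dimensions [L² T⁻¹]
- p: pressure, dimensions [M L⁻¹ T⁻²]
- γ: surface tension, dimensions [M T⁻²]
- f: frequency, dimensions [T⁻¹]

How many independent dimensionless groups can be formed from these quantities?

2

There are 6 variables and 4 base dimensions (M, L, T, Θ).
The dimension matrix has rank 4.
Independent dimensionless groups: 6 − 4 = 2.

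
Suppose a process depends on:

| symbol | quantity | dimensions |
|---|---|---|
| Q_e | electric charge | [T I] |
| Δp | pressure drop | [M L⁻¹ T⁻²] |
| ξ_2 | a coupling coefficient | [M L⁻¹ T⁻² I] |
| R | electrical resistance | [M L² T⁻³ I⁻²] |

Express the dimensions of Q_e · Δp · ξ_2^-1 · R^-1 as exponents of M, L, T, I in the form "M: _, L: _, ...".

Collect each base-dimension exponent across the product:
  M: (0) + (1) − (1) − (1) = -1
  L: (0) + (-1) − (-1) − (2) = -2
  T: (1) + (-2) − (-2) − (-3) = 4
  I: (1) + (0) − (1) − (-2) = 2
So the dimensions are [M⁻¹ L⁻² T⁴ I²].

M: -1, L: -2, T: 4, I: 2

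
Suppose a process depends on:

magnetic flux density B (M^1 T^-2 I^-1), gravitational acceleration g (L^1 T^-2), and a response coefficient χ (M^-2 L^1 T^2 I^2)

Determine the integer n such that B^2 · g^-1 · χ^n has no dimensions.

Balance the M exponent: (-2)·n from χ, plus 2·(1) − (0) = 2 from the rest, must sum to zero.
-2n + 2 = 0, so n = 1.

1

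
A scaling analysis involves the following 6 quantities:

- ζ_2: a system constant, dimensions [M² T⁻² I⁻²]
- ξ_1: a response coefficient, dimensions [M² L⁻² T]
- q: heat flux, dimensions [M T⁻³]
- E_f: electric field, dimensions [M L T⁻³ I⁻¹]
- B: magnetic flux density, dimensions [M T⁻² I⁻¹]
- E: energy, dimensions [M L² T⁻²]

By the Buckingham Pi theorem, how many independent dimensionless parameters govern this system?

There are 6 variables and 4 base dimensions (M, L, T, I).
The dimension matrix has rank 4.
Independent dimensionless groups: 6 − 4 = 2.

2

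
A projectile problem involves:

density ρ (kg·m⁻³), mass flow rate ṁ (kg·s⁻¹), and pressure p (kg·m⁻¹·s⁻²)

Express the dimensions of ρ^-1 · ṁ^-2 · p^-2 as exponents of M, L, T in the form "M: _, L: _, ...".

Collect each base-dimension exponent across the product:
  M: −(1) − 2·(1) − 2·(1) = -5
  L: −(-3) − 2·(0) − 2·(-1) = 5
  T: −(0) − 2·(-1) − 2·(-2) = 6
So the dimensions are [M⁻⁵ L⁵ T⁶].

M: -5, L: 5, T: 6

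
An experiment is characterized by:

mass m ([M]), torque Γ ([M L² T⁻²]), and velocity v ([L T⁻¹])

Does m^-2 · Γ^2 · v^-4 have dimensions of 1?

yes

Sum the exponent of each base dimension across the product:
  M: −2·[m]_M + 2·[Γ]_M − 4·[v]_M = −2·(1) + 2·(1) − 4·(0) = 0
  L: −2·[m]_L + 2·[Γ]_L − 4·[v]_L = −2·(0) + 2·(2) − 4·(1) = 0
  T: −2·[m]_T + 2·[Γ]_T − 4·[v]_T = −2·(0) + 2·(-2) − 4·(-1) = 0
All base exponents vanish — dimensionless.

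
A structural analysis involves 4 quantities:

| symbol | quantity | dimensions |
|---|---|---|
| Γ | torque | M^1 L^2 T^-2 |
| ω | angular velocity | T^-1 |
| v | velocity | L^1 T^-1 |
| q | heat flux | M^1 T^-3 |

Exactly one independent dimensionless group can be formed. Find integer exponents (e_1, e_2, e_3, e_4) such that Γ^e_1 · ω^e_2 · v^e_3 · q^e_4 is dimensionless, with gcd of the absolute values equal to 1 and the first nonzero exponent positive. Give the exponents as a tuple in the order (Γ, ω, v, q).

(1, 3, -2, -1)

M: e_1·(1) + e_2·(0) + e_3·(0) + e_4·(1) = 0
L: e_1·(2) + e_2·(0) + e_3·(1) + e_4·(0) = 0
T: e_1·(-2) + e_2·(-1) + e_3·(-1) + e_4·(-3) = 0
Solving this homogeneous linear system for the smallest-integer solution (first nonzero entry positive) gives (1, 3, -2, -1).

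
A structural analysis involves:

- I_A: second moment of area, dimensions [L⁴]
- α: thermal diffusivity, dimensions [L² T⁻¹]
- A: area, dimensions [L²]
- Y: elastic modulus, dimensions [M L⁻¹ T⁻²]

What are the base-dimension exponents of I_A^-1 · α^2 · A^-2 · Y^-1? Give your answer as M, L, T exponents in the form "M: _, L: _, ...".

M: -1, L: -3, T: 0

Collect each base-dimension exponent across the product:
  M: −(0) + 2·(0) − 2·(0) − (1) = -1
  L: −(4) + 2·(2) − 2·(2) − (-1) = -3
  T: −(0) + 2·(-1) − 2·(0) − (-2) = 0
So the dimensions are [M⁻¹ L⁻³].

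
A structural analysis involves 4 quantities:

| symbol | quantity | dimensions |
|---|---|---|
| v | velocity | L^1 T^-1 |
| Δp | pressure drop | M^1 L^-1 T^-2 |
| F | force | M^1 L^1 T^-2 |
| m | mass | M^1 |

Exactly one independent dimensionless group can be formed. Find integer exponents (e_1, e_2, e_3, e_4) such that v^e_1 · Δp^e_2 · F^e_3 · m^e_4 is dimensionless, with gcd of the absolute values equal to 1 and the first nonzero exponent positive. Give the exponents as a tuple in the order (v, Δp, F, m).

(4, 1, -3, 2)

M: e_1·(0) + e_2·(1) + e_3·(1) + e_4·(1) = 0
L: e_1·(1) + e_2·(-1) + e_3·(1) + e_4·(0) = 0
T: e_1·(-1) + e_2·(-2) + e_3·(-2) + e_4·(0) = 0
Solving this homogeneous linear system for the smallest-integer solution (first nonzero entry positive) gives (4, 1, -3, 2).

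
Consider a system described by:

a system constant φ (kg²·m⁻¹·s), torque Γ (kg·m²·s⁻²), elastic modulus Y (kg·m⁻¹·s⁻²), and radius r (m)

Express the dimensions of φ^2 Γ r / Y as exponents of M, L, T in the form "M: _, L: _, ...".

M: 4, L: 2, T: 2

Collect each base-dimension exponent across the product:
  M: 2·(2) + (1) − (1) + (0) = 4
  L: 2·(-1) + (2) − (-1) + (1) = 2
  T: 2·(1) + (-2) − (-2) + (0) = 2
So the dimensions are [M⁴ L² T²].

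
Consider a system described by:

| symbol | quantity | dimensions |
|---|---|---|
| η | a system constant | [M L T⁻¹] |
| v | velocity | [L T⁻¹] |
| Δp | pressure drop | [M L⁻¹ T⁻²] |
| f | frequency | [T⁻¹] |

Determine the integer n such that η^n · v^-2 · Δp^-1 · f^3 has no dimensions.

Balance the M exponent: (1)·n from η, plus −2·(0) − (1) + 3·(0) = -1 from the rest, must sum to zero.
n − 1 = 0, so n = 1.

1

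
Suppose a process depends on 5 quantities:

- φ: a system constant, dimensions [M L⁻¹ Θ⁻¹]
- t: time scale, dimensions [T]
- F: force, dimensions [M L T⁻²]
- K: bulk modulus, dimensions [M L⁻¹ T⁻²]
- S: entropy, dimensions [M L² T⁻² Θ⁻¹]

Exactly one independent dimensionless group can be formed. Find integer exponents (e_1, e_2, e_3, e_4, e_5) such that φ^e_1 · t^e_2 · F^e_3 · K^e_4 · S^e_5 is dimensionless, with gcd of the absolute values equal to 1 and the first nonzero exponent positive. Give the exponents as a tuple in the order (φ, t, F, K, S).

(2, -4, 3, -3, -2)

M: e_1·(1) + e_2·(0) + e_3·(1) + e_4·(1) + e_5·(1) = 0
L: e_1·(-1) + e_2·(0) + e_3·(1) + e_4·(-1) + e_5·(2) = 0
T: e_1·(0) + e_2·(1) + e_3·(-2) + e_4·(-2) + e_5·(-2) = 0
Θ: e_1·(-1) + e_2·(0) + e_3·(0) + e_4·(0) + e_5·(-1) = 0
Solving this homogeneous linear system for the smallest-integer solution (first nonzero entry positive) gives (2, -4, 3, -3, -2).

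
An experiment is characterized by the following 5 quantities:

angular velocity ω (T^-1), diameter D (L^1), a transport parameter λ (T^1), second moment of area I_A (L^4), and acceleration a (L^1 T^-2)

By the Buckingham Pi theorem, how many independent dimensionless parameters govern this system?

3

There are 5 variables and 2 base dimensions (L, T).
The dimension matrix has rank 2.
Independent dimensionless groups: 5 − 2 = 3.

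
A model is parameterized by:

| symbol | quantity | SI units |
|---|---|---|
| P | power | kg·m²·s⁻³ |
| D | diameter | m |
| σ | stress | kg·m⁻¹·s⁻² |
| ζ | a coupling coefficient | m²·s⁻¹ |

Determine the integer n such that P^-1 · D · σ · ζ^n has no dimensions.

1

Balance the L exponent: (2)·n from ζ, plus −(2) + (1) + (-1) = -2 from the rest, must sum to zero.
2n − 2 = 0, so n = 1.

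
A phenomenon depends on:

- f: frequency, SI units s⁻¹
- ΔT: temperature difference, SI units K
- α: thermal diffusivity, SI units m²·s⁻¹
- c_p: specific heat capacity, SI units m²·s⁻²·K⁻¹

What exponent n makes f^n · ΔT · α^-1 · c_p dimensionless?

Balance the T exponent: (-1)·n from f, plus (0) − (-1) + (-2) = -1 from the rest, must sum to zero.
−n − 1 = 0, so n = -1.

-1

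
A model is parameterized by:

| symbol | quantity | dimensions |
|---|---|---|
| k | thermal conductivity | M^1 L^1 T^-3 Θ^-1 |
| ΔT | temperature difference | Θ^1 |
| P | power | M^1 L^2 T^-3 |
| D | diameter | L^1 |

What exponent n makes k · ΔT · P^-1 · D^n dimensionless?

Balance the L exponent: (1)·n from D, plus (1) + (0) − (2) = -1 from the rest, must sum to zero.
n − 1 = 0, so n = 1.

1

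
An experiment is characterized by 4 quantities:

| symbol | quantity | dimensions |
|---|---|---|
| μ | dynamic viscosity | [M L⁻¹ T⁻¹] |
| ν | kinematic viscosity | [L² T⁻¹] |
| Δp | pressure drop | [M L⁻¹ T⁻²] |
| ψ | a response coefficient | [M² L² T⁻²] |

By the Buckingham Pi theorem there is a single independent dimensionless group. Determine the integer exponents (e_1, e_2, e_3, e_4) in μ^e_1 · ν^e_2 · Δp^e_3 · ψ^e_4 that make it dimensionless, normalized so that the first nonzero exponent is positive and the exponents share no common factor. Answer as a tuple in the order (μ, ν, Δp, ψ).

(4, 2, -2, -1)

M: e_1·(1) + e_2·(0) + e_3·(1) + e_4·(2) = 0
L: e_1·(-1) + e_2·(2) + e_3·(-1) + e_4·(2) = 0
T: e_1·(-1) + e_2·(-1) + e_3·(-2) + e_4·(-2) = 0
Solving this homogeneous linear system for the smallest-integer solution (first nonzero entry positive) gives (4, 2, -2, -1).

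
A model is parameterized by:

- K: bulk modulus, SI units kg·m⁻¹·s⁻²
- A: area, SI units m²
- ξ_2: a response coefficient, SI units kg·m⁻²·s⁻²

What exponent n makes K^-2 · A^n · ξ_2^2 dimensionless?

Balance the L exponent: (2)·n from A, plus −2·(-1) + 2·(-2) = -2 from the rest, must sum to zero.
2n − 2 = 0, so n = 1.

1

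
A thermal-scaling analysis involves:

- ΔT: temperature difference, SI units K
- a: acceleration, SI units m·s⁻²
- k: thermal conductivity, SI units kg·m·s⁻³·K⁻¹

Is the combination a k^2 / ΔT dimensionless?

no

Sum the exponent of each base dimension across the product:
  M: −[ΔT]_M + [a]_M + 2·[k]_M = −(0) + (0) + 2·(1) = 2
  L: −[ΔT]_L + [a]_L + 2·[k]_L = −(0) + (1) + 2·(1) = 3
  T: −[ΔT]_T + [a]_T + 2·[k]_T = −(0) + (-2) + 2·(-3) = -8
  Θ: −[ΔT]_Θ + [a]_Θ + 2·[k]_Θ = −(1) + (0) + 2·(-1) = -3
Net dimensions [M² L³ T⁻⁸ Θ⁻³] ≠ [1] — not dimensionless.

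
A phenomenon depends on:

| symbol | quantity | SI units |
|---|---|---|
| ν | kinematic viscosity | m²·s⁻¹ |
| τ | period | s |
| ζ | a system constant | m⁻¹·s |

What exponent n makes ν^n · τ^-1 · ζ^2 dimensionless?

Balance the L exponent: (2)·n from ν, plus −(0) + 2·(-1) = -2 from the rest, must sum to zero.
2n − 2 = 0, so n = 1.

1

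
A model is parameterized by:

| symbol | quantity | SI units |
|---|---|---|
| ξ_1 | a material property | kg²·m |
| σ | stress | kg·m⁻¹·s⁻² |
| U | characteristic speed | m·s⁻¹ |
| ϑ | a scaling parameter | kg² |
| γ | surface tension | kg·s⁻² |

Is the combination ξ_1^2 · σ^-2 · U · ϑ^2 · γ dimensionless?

Sum the exponent of each base dimension across the product:
  M: 2·[ξ_1]_M − 2·[σ]_M + [U]_M + 2·[ϑ]_M + [γ]_M = 2·(2) − 2·(1) + (0) + 2·(2) + (1) = 7
  L: 2·[ξ_1]_L − 2·[σ]_L + [U]_L + 2·[ϑ]_L + [γ]_L = 2·(1) − 2·(-1) + (1) + 2·(0) + (0) = 5
  T: 2·[ξ_1]_T − 2·[σ]_T + [U]_T + 2·[ϑ]_T + [γ]_T = 2·(0) − 2·(-2) + (-1) + 2·(0) + (-2) = 1
Net dimensions [M⁷ L⁵ T] ≠ [1] — not dimensionless.

no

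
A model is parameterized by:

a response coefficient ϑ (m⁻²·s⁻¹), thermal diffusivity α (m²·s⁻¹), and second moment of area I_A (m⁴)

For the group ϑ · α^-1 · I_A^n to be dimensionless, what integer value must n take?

1

Balance the L exponent: (4)·n from I_A, plus (-2) − (2) = -4 from the rest, must sum to zero.
4n − 4 = 0, so n = 1.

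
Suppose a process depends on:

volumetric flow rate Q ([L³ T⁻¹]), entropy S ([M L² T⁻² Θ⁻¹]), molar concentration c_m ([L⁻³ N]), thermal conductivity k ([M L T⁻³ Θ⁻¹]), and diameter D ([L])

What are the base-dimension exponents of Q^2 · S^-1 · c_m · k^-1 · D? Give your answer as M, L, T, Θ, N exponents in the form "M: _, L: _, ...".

M: -2, L: 1, T: 3, Θ: 2, N: 1

Collect each base-dimension exponent across the product:
  M: 2·(0) − (1) + (0) − (1) + (0) = -2
  L: 2·(3) − (2) + (-3) − (1) + (1) = 1
  T: 2·(-1) − (-2) + (0) − (-3) + (0) = 3
  Θ: 2·(0) − (-1) + (0) − (-1) + (0) = 2
  N: 2·(0) − (0) + (1) − (0) + (0) = 1
So the dimensions are [M⁻² L T³ Θ² N].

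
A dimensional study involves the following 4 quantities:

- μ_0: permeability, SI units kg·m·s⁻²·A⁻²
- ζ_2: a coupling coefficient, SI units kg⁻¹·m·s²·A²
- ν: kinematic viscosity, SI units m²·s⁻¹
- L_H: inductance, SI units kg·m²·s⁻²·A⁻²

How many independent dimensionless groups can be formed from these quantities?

There are 4 variables and 4 base dimensions (M, L, T, I).
The dimension matrix has rank 3 (less than 4: the dimension vectors are linearly dependent).
Independent dimensionless groups: 4 − 3 = 1.

1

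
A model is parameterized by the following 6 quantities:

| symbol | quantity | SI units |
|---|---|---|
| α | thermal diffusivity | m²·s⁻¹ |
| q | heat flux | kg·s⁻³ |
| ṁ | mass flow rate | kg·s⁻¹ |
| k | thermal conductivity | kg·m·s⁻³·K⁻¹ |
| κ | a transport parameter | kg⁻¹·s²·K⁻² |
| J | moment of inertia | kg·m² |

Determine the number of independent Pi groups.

2

There are 6 variables and 4 base dimensions (M, L, T, Θ).
The dimension matrix has rank 4.
Independent dimensionless groups: 6 − 4 = 2.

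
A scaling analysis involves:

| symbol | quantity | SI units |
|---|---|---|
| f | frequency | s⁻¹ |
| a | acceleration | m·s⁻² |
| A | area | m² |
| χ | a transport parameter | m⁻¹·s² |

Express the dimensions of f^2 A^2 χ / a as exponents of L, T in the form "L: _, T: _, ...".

L: 2, T: 2

Collect each base-dimension exponent across the product:
  L: 2·(0) − (1) + 2·(2) + (-1) = 2
  T: 2·(-1) − (-2) + 2·(0) + (2) = 2
So the dimensions are [L² T²].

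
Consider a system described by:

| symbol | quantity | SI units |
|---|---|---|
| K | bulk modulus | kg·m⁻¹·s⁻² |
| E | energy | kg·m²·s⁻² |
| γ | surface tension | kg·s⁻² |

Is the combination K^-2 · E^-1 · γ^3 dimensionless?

Sum the exponent of each base dimension across the product:
  M: −2·[K]_M − [E]_M + 3·[γ]_M = −2·(1) − (1) + 3·(1) = 0
  L: −2·[K]_L − [E]_L + 3·[γ]_L = −2·(-1) − (2) + 3·(0) = 0
  T: −2·[K]_T − [E]_T + 3·[γ]_T = −2·(-2) − (-2) + 3·(-2) = 0
  Θ: −2·[K]_Θ − [E]_Θ + 3·[γ]_Θ = −2·(0) − (0) + 3·(0) = 0
All base exponents vanish — dimensionless.

yes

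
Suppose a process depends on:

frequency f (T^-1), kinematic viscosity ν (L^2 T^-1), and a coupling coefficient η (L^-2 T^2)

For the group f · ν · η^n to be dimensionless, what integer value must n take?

1

Balance the L exponent: (-2)·n from η, plus (0) + (2) = 2 from the rest, must sum to zero.
-2n + 2 = 0, so n = 1.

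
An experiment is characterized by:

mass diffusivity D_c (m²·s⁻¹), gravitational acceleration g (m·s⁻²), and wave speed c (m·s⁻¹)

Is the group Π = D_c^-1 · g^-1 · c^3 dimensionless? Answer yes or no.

Sum the exponent of each base dimension across the product:
  L: −[D_c]_L − [g]_L + 3·[c]_L = −(2) − (1) + 3·(1) = 0
  T: −[D_c]_T − [g]_T + 3·[c]_T = −(-1) − (-2) + 3·(-1) = 0
All base exponents vanish — dimensionless.

yes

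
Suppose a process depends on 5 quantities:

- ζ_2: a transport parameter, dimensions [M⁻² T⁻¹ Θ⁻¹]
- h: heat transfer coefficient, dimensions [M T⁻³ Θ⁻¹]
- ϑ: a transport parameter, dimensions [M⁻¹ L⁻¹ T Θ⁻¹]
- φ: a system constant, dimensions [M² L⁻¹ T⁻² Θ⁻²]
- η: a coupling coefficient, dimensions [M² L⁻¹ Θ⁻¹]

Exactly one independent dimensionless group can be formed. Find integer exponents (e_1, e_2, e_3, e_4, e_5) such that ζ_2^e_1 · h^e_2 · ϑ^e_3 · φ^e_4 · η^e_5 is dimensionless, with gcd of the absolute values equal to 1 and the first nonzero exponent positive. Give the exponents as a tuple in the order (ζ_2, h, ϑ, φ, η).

(2, 1, -1, -3, 4)

M: e_1·(-2) + e_2·(1) + e_3·(-1) + e_4·(2) + e_5·(2) = 0
L: e_1·(0) + e_2·(0) + e_3·(-1) + e_4·(-1) + e_5·(-1) = 0
T: e_1·(-1) + e_2·(-3) + e_3·(1) + e_4·(-2) + e_5·(0) = 0
Θ: e_1·(-1) + e_2·(-1) + e_3·(-1) + e_4·(-2) + e_5·(-1) = 0
Solving this homogeneous linear system for the smallest-integer solution (first nonzero entry positive) gives (2, 1, -1, -3, 4).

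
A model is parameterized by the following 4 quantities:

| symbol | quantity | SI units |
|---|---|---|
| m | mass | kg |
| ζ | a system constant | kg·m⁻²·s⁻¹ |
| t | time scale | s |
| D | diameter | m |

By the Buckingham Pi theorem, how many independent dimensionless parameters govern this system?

There are 4 variables and 3 base dimensions (M, L, T).
The dimension matrix has rank 3.
Independent dimensionless groups: 4 − 3 = 1.

1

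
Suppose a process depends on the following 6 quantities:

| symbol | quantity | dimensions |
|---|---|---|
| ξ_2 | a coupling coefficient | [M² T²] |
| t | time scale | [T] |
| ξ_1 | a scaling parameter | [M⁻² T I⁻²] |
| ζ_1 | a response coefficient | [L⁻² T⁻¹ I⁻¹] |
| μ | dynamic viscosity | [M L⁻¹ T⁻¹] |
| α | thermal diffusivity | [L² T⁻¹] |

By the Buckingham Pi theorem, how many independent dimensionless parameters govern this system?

There are 6 variables and 4 base dimensions (M, L, T, I).
The dimension matrix has rank 4.
Independent dimensionless groups: 6 − 4 = 2.

2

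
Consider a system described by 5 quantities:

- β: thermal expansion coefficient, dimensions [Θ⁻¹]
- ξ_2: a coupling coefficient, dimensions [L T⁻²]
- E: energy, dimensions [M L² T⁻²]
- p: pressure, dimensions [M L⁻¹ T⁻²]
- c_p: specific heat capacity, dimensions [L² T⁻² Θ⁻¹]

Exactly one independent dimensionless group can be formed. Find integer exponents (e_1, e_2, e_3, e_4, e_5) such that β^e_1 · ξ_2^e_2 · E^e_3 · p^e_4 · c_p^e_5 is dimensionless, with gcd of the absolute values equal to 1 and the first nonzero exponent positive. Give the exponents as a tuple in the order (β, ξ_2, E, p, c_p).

(3, 3, 1, -1, -3)

M: e_1·(0) + e_2·(0) + e_3·(1) + e_4·(1) + e_5·(0) = 0
L: e_1·(0) + e_2·(1) + e_3·(2) + e_4·(-1) + e_5·(2) = 0
T: e_1·(0) + e_2·(-2) + e_3·(-2) + e_4·(-2) + e_5·(-2) = 0
Θ: e_1·(-1) + e_2·(0) + e_3·(0) + e_4·(0) + e_5·(-1) = 0
Solving this homogeneous linear system for the smallest-integer solution (first nonzero entry positive) gives (3, 3, 1, -1, -3).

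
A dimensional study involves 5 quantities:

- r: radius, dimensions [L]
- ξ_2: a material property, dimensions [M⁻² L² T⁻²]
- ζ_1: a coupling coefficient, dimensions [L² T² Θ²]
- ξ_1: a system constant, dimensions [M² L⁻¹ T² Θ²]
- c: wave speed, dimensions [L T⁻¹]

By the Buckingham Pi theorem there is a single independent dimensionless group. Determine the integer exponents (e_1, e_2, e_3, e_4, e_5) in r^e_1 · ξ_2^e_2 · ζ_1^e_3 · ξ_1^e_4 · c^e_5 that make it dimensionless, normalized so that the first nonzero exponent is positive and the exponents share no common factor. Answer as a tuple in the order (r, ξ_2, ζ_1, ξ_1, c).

(3, 1, -1, 1, -2)

M: e_1·(0) + e_2·(-2) + e_3·(0) + e_4·(2) + e_5·(0) = 0
L: e_1·(1) + e_2·(2) + e_3·(2) + e_4·(-1) + e_5·(1) = 0
T: e_1·(0) + e_2·(-2) + e_3·(2) + e_4·(2) + e_5·(-1) = 0
Θ: e_1·(0) + e_2·(0) + e_3·(2) + e_4·(2) + e_5·(0) = 0
Solving this homogeneous linear system for the smallest-integer solution (first nonzero entry positive) gives (3, 1, -1, 1, -2).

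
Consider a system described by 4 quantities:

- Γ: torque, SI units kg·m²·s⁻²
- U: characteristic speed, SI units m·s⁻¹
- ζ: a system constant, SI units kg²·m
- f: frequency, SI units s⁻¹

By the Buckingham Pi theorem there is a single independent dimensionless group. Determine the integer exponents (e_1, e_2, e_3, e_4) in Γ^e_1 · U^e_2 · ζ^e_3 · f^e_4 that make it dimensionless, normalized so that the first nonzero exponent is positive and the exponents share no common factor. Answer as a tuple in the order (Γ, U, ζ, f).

(2, -3, -1, -1)

M: e_1·(1) + e_2·(0) + e_3·(2) + e_4·(0) = 0
L: e_1·(2) + e_2·(1) + e_3·(1) + e_4·(0) = 0
T: e_1·(-2) + e_2·(-1) + e_3·(0) + e_4·(-1) = 0
Solving this homogeneous linear system for the smallest-integer solution (first nonzero entry positive) gives (2, -3, -1, -1).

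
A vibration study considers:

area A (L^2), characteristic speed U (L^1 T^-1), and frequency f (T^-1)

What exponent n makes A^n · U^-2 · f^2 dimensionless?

Balance the L exponent: (2)·n from A, plus −2·(1) + 2·(0) = -2 from the rest, must sum to zero.
2n − 2 = 0, so n = 1.

1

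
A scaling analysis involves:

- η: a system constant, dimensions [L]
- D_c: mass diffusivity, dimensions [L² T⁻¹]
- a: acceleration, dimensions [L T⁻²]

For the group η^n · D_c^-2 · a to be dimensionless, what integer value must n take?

Balance the L exponent: (1)·n from η, plus −2·(2) + (1) = -3 from the rest, must sum to zero.
n − 3 = 0, so n = 3.

3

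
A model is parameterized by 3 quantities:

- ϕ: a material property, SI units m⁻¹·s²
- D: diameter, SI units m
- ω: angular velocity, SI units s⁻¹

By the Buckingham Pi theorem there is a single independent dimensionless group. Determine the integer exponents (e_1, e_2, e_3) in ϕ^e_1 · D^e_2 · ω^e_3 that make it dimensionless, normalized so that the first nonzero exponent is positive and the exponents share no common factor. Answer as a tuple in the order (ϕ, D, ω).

(1, 1, 2)

L: e_1·(-1) + e_2·(1) + e_3·(0) = 0
T: e_1·(2) + e_2·(0) + e_3·(-1) = 0
Solving this homogeneous linear system for the smallest-integer solution (first nonzero entry positive) gives (1, 1, 2).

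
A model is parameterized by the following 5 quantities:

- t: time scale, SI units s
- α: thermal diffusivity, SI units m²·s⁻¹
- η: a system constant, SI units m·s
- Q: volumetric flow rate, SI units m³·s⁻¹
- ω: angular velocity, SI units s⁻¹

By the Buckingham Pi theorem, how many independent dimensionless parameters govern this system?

There are 5 variables and 2 base dimensions (L, T).
The dimension matrix has rank 2.
Independent dimensionless groups: 5 − 2 = 3.

3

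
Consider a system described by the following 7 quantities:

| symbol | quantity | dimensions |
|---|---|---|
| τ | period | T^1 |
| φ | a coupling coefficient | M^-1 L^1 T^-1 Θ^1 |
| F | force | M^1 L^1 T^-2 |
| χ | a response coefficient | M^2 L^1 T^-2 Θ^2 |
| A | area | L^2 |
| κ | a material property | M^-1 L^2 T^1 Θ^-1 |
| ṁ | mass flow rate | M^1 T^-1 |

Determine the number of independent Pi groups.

There are 7 variables and 4 base dimensions (M, L, T, Θ).
The dimension matrix has rank 4.
Independent dimensionless groups: 7 − 4 = 3.

3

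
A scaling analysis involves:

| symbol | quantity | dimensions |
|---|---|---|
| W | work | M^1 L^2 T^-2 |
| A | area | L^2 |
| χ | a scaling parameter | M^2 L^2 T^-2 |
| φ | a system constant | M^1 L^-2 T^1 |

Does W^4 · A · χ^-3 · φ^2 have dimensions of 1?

Sum the exponent of each base dimension across the product:
  M: 4·[W]_M + [A]_M − 3·[χ]_M + 2·[φ]_M = 4·(1) + (0) − 3·(2) + 2·(1) = 0
  L: 4·[W]_L + [A]_L − 3·[χ]_L + 2·[φ]_L = 4·(2) + (2) − 3·(2) + 2·(-2) = 0
  T: 4·[W]_T + [A]_T − 3·[χ]_T + 2·[φ]_T = 4·(-2) + (0) − 3·(-2) + 2·(1) = 0
All base exponents vanish — dimensionless.

yes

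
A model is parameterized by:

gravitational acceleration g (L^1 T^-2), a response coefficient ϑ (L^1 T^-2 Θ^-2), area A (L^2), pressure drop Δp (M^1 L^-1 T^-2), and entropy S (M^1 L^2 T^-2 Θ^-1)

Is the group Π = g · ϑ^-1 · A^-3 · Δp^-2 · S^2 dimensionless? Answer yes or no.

yes

Sum the exponent of each base dimension across the product:
  M: [g]_M − [ϑ]_M − 3·[A]_M − 2·[Δp]_M + 2·[S]_M = (0) − (0) − 3·(0) − 2·(1) + 2·(1) = 0
  L: [g]_L − [ϑ]_L − 3·[A]_L − 2·[Δp]_L + 2·[S]_L = (1) − (1) − 3·(2) − 2·(-1) + 2·(2) = 0
  T: [g]_T − [ϑ]_T − 3·[A]_T − 2·[Δp]_T + 2·[S]_T = (-2) − (-2) − 3·(0) − 2·(-2) + 2·(-2) = 0
  Θ: [g]_Θ − [ϑ]_Θ − 3·[A]_Θ − 2·[Δp]_Θ + 2·[S]_Θ = (0) − (-2) − 3·(0) − 2·(0) + 2·(-1) = 0
All base exponents vanish — dimensionless.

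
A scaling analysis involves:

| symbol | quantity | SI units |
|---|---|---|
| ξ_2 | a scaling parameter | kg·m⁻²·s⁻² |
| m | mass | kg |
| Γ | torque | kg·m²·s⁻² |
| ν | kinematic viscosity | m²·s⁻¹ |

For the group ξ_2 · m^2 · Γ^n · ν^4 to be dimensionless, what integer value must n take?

-3

Balance the M exponent: (1)·n from Γ, plus (1) + 2·(1) + 4·(0) = 3 from the rest, must sum to zero.
n + 3 = 0, so n = -3.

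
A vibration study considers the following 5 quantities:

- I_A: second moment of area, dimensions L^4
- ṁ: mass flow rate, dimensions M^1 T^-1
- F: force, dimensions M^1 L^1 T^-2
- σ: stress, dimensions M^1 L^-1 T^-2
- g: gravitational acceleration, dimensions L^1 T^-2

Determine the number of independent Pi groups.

2

There are 5 variables and 3 base dimensions (M, L, T).
The dimension matrix has rank 3.
Independent dimensionless groups: 5 − 3 = 2.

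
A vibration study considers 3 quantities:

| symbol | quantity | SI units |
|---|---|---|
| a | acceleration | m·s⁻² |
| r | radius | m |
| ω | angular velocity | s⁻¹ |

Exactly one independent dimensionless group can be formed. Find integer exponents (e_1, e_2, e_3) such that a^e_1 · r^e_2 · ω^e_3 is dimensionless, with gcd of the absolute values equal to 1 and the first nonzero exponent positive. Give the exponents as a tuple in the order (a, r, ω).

(1, -1, -2)

L: e_1·(1) + e_2·(1) + e_3·(0) = 0
T: e_1·(-2) + e_2·(0) + e_3·(-1) = 0
Solving this homogeneous linear system for the smallest-integer solution (first nonzero entry positive) gives (1, -1, -2).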